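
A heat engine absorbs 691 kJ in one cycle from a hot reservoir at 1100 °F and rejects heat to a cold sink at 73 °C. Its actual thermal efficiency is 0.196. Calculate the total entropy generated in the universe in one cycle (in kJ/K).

ΔS_univ ≈ 0.808 kJ/K

T_H = 1100 °F → (1100 − 32) × 5/9 = 593.33 °C = 866.48 K.
T_C = 73 °C → 73 + 273.15 = 346.15 K.
W = η·Q_H = 0.196 × 691 = 135.4 kJ, so Q_C = Q_H − W = 555.6 kJ.
Reservoir entropy changes: ΔS_H = −Q_H/T_H = −691/866.48 = -0.7975 kJ/K and ΔS_C = +Q_C/T_C = 555.6/346.15 = 1.605 kJ/K.
ΔS_univ = −Q_H/T_H + Q_C/T_C = 0.808 kJ/K (> 0, since η = 0.196 < η_Carnot = 0.601).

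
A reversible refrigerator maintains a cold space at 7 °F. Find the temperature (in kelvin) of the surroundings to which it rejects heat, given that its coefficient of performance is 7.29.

T_H ≈ 295 K

T_C = 7 °F → (7 − 32) × 5/9 = -13.89 °C = 259.26 K.
COP_R = T_C/(T_H − T_C) ⇒ T_H = T_C·(1 + 1/COP_R) = 259.26 × (1 + 1/7.29) = 295 K.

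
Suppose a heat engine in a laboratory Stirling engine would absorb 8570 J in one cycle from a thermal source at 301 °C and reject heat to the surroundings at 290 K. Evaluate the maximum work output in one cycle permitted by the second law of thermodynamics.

W_max ≈ 4240 J

T_H = 301 °C → 301 + 273.15 = 574.15 K.
By the Carnot theorem, η_max = 1 − T_C/T_H = 1 − 290.00/574.15 = 0.4949.
W_max = η_max · Q_H = 0.4949 × 8570 = 4240 J.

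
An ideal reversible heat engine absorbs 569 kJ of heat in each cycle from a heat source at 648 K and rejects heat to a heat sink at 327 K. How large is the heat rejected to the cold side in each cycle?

Q_C ≈ 287.1 kJ

For a reversible engine, η = 1 − T_C/T_H = 1 − 327.00/648.00 = 0.4954.
For a reversible cycle Q_C/Q_H = T_C/T_H, so Q_C = 569 × 327.00/648.00 = 287.1 kJ.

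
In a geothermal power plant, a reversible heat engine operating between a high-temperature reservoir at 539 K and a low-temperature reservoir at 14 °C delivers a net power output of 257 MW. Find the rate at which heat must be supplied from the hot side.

T_C = 14 °C → 14 + 273.15 = 287.15 K.
Since the cycle is reversible, η = 1 − T_C/T_H = 1 − 287.15/539.00 = 0.4673.
Q_H = W/η = 257/0.4673 = 550 MW.

Q̇_H ≈ 550 MW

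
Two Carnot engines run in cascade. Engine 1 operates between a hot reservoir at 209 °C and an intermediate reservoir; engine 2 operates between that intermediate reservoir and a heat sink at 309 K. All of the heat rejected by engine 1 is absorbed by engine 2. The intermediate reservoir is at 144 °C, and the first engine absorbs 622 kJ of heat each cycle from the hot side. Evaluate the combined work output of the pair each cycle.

T_H = 209 °C → 209 + 273.15 = 482.15 K.
Two reversible stages in series are equivalent to a single Carnot engine between T_H and T_C, so η_total = 1 − T_C/T_H = 1 − 309.00/482.15 = 0.3591.
W_total = η_total · Q_H = 0.3591 × 622 = 223.4 kJ.

W_total ≈ 223.4 kJ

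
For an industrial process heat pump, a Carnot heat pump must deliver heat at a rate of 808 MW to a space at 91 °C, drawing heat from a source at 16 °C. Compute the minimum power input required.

T_H = 91 °C → 91 + 273.15 = 364.15 K.
T_C = 16 °C → 16 + 273.15 = 289.15 K.
The Carnot heat-pump COP is COP_HP = T_H/(T_H − T_C) = 364.15/75.00 = 4.8553.
W = Q_H/COP_HP = 808/4.8553 = 166.4 MW.

Ẇ_in ≈ 166.4 MW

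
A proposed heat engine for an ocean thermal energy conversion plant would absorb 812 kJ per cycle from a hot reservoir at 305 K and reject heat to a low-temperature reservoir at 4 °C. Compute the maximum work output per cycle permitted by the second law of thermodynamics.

T_C = 4 °C → 4 + 273.15 = 277.15 K.
The upper bound on efficiency is η_max = 1 − T_C/T_H = 1 − 277.15/305.00 = 0.0913.
W_max = η_max · Q_H = 0.0913 × 812 = 74.1 kJ.

W_max ≈ 74.1 kJ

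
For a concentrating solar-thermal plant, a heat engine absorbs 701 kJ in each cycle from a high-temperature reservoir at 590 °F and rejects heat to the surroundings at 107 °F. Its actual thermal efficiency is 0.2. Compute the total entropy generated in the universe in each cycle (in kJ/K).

ΔS_univ ≈ 0.579 kJ/K

T_H = 590 °F → (590 − 32) × 5/9 = 310.00 °C = 583.15 K.
T_C = 107 °F → (107 − 32) × 5/9 = 41.67 °C = 314.82 K.
W = η·Q_H = 0.2 × 701 = 140.2 kJ, so Q_C = Q_H − W = 560.8 kJ.
Entropy balance on the reservoirs: −Q_H/T_H = -1.202 kJ/K, +Q_C/T_C = 1.781 kJ/K.
ΔS_univ = −Q_H/T_H + Q_C/T_C = 0.579 kJ/K (> 0, since η = 0.2 < η_Carnot = 0.460).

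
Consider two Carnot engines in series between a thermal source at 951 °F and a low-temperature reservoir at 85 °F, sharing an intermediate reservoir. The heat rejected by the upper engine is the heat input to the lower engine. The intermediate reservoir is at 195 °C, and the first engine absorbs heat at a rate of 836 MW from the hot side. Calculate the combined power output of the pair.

Ẇ_total ≈ 513 MW

T_H = 951 °F → (951 − 32) × 5/9 = 510.56 °C = 783.71 K.
T_C = 85 °F → (85 − 32) × 5/9 = 29.44 °C = 302.59 K.
Two reversible stages in series are equivalent to a single Carnot engine between T_H and T_C, so η_total = 1 − T_C/T_H = 1 − 302.59/783.71 = 0.6139.
W_total = η_total · Q_H = 0.6139 × 836 = 513 MW.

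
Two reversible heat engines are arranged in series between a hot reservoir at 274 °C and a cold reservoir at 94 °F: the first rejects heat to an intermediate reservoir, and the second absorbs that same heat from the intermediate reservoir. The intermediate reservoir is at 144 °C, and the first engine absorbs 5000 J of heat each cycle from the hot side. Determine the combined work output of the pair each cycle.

T_H = 274 °C → 274 + 273.15 = 547.15 K.
T_C = 94 °F → (94 − 32) × 5/9 = 34.44 °C = 307.59 K.
Two reversible stages in series are equivalent to a single Carnot engine between T_H and T_C, so η_total = 1 − T_C/T_H = 1 − 307.59/547.15 = 0.4378.
W_total = η_total · Q_H = 0.4378 × 5000 = 2190 J.

W_total ≈ 2190 J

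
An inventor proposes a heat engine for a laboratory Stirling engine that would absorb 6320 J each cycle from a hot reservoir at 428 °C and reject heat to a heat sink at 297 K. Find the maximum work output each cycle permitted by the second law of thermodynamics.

T_H = 428 °C → 428 + 273.15 = 701.15 K.
No engine can exceed the Carnot limit: η_max = 1 − T_C/T_H = 1 − 297.00/701.15 = 0.5764.
W_max = η_max · Q_H = 0.5764 × 6320 = 3640 J.

W_max ≈ 3640 J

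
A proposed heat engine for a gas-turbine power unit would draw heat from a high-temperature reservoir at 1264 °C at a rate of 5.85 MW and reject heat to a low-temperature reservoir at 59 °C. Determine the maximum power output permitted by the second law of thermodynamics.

T_H = 1264 °C → 1264 + 273.15 = 1537.15 K.
T_C = 59 °C → 59 + 273.15 = 332.15 K.
The upper bound on efficiency is η_max = 1 − T_C/T_H = 1 − 332.15/1537.15 = 0.7839.
W_max = η_max · Q_H = 0.7839 × 5.85 = 4.586 MW.

Ẇ_max ≈ 4.586 MW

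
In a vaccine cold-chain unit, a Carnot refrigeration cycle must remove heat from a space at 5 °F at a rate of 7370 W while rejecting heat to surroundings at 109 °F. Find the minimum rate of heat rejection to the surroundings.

T_H = 109 °F → (109 − 32) × 5/9 = 42.78 °C = 315.93 K.
T_C = 5 °F → (5 − 32) × 5/9 = -15.00 °C = 258.15 K.
For a reversible cycle Q_H/Q_C = T_H/T_C, so Q_H = Q_C·T_H/T_C = 7370 × 315.93/258.15 = 9020 W.

Q̇_H ≈ 9020 W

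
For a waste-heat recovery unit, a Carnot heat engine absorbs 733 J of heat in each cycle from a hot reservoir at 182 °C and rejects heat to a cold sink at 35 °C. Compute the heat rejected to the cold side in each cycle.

Q_C ≈ 496 J

T_H = 182 °C → 182 + 273.15 = 455.15 K.
T_C = 35 °C → 35 + 273.15 = 308.15 K.
The Carnot efficiency is η = 1 − T_C/T_H = 1 − 308.15/455.15 = 0.3230.
For a reversible cycle Q_C/Q_H = T_C/T_H, so Q_C = 733 × 308.15/455.15 = 496 J.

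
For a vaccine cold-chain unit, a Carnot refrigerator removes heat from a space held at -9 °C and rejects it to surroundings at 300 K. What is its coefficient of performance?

COP_R ≈ 7.37

T_C = -9 °C → -9 + 273.15 = 264.15 K.
Carnot COP: COP_R = T_C/(T_H − T_C) = 264.15/(300.00 − 264.15) = 7.37.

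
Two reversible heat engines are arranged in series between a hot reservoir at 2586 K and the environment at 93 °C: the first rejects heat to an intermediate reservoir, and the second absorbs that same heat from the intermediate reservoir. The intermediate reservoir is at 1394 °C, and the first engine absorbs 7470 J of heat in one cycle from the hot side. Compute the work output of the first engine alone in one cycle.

T_C = 93 °C → 93 + 273.15 = 366.15 K.
T_m = 1394 °C → 1394 + 273.15 = 1667.15 K.
First-stage efficiency η₁ = 1 − T_m/T_H = 1 − 1667.15/2586.00 = 0.3553.
W₁ = η₁·Q_H = 0.3553 × 7470 = 2654 J.

W₁ ≈ 2654 J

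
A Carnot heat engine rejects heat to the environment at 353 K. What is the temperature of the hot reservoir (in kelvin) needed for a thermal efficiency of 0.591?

T_H ≈ 863 K

From η = 1 − T_C/T_H, solving for T_H gives T_H = T_C/(1 − η) = 353.00/(1 − 0.591) = 863 K.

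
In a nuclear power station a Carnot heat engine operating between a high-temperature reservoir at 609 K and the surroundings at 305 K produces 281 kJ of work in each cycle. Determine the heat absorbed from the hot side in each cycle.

Carnot efficiency: η = 1 − T_C/T_H = 1 − 305.00/609.00 = 0.4992.
Q_H = W/η = 281/0.4992 = 563 kJ.

Q_H ≈ 563 kJ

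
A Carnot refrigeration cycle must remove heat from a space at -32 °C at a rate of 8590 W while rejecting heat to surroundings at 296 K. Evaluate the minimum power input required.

Ẇ_in ≈ 1950 W

T_C = -32 °C → -32 + 273.15 = 241.15 K.
For a reversible refrigerator, COP_R = T_C/(T_H − T_C) = 241.15/54.85 = 4.3965.
W = Q_C/COP_R = 8590/4.3965 = 1950 W.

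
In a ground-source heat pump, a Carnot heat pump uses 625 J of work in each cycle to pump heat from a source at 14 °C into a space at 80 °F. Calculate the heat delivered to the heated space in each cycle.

Q_H ≈ 14800 J

T_H = 80 °F → (80 − 32) × 5/9 = 26.67 °C = 299.82 K.
T_C = 14 °C → 14 + 273.15 = 287.15 K.
Reversible heating COP: COP_HP = T_H/(T_H − T_C) = 299.82/12.67 = 23.6697.
Q_H = COP_HP · W = 23.6697 × 625 = 14800 J.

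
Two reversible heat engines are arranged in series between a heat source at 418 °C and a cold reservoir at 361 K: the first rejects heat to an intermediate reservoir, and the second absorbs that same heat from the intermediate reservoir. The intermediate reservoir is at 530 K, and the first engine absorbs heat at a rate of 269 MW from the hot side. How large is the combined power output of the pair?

T_H = 418 °C → 418 + 273.15 = 691.15 K.
Two reversible stages in series are equivalent to a single Carnot engine between T_H and T_C, so η_total = 1 − T_C/T_H = 1 − 361.00/691.15 = 0.4777.
W_total = η_total · Q_H = 0.4777 × 269 = 128 MW.

Ẇ_total ≈ 128 MW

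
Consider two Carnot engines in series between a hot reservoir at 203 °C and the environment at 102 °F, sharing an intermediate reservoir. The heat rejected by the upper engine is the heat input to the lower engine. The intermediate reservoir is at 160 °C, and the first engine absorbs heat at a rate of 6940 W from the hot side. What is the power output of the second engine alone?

T_H = 203 °C → 203 + 273.15 = 476.15 K.
T_C = 102 °F → (102 − 32) × 5/9 = 38.89 °C = 312.04 K.
T_m = 160 °C → 160 + 273.15 = 433.15 K.
Heat entering the second stage: Q_m = Q_H·(T_m/T_H) = 6940 × 433.15/476.15 = 6310 W.
Second-stage efficiency η₂ = 1 − T_C/T_m = 1 − 312.04/433.15 = 0.2796, so W₂ = η₂·Q_m = 1770 W.

Ẇ₂ ≈ 1770 W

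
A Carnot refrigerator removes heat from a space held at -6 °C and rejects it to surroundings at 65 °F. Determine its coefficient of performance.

COP_R ≈ 11.0

T_H = 65 °F → (65 − 32) × 5/9 = 18.33 °C = 291.48 K.
T_C = -6 °C → -6 + 273.15 = 267.15 K.
Carnot COP: COP_R = T_C/(T_H − T_C) = 267.15/(291.48 − 267.15) = 11.0.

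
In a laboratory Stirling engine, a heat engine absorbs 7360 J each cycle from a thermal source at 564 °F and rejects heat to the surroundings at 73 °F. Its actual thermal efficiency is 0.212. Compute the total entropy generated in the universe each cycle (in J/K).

T_H = 564 °F → (564 − 32) × 5/9 = 295.56 °C = 568.71 K.
T_C = 73 °F → (73 − 32) × 5/9 = 22.78 °C = 295.93 K.
W = η·Q_H = 0.212 × 7360 = 1560 J, so Q_C = Q_H − W = 5800 J.
Reservoir entropy changes: ΔS_H = −Q_H/T_H = −7360/568.71 = -12.94 J/K and ΔS_C = +Q_C/T_C = 5800/295.93 = 19.60 J/K.
ΔS_univ = −Q_H/T_H + Q_C/T_C = 6.66 J/K (> 0, since η = 0.212 < η_Carnot = 0.480).

ΔS_univ ≈ 6.66 J/K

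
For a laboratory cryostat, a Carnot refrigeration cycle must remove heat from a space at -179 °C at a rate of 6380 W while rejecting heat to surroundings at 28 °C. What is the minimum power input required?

Ẇ_in ≈ 14000 W

T_H = 28 °C → 28 + 273.15 = 301.15 K.
T_C = -179 °C → -179 + 273.15 = 94.15 K.
COP_R = T_C/(T_H − T_C) = 94.15/207.00 = 0.4548.
W = Q_C/COP_R = 6380/0.4548 = 14000 W.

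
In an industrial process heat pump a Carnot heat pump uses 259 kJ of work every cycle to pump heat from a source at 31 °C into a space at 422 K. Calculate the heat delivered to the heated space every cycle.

T_C = 31 °C → 31 + 273.15 = 304.15 K.
For a reversible heat pump, COP_HP = T_H/(T_H − T_C) = 422.00/117.85 = 3.5808.
Q_H = COP_HP · W = 3.5808 × 259 = 927.4 kJ.

Q_H ≈ 927.4 kJ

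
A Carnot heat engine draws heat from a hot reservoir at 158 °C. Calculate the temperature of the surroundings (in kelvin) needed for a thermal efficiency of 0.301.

T_C ≈ 301.4 K

T_H = 158 °C → 158 + 273.15 = 431.15 K.
From η = 1 − T_C/T_H, T_C = T_H·(1 − η) = 431.15 × (1 − 0.301) = 301.4 K.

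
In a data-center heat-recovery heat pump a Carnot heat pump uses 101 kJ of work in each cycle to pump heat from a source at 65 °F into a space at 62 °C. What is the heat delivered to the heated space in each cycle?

Q_H ≈ 775 kJ

T_H = 62 °C → 62 + 273.15 = 335.15 K.
T_C = 65 °F → (65 − 32) × 5/9 = 18.33 °C = 291.48 K.
COP_HP = T_H/(T_H − T_C) = 335.15/43.67 = 7.6752.
Q_H = COP_HP · W = 7.6752 × 101 = 775 kJ.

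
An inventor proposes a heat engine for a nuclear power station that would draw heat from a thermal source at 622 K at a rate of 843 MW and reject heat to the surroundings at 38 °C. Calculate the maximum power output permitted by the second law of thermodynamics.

T_C = 38 °C → 38 + 273.15 = 311.15 K.
No engine can exceed the Carnot limit: η_max = 1 − T_C/T_H = 1 − 311.15/622.00 = 0.4998.
W_max = η_max · Q_H = 0.4998 × 843 = 421 MW.

Ẇ_max ≈ 421 MW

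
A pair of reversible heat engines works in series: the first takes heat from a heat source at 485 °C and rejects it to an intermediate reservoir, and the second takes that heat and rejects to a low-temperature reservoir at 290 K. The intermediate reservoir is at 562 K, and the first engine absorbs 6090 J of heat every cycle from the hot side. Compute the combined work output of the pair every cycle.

T_H = 485 °C → 485 + 273.15 = 758.15 K.
Two reversible stages in series are equivalent to a single Carnot engine between T_H and T_C, so η_total = 1 − T_C/T_H = 1 − 290.00/758.15 = 0.6175.
W_total = η_total · Q_H = 0.6175 × 6090 = 3760 J.

W_total ≈ 3760 J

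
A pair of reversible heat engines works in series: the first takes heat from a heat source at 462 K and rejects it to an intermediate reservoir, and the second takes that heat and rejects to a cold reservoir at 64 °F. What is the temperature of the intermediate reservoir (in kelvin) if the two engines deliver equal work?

T_m ≈ 376 K

T_C = 64 °F → (64 − 32) × 5/9 = 17.78 °C = 290.93 K.
For reversible stages Q_m = Q_H·(T_m/T_H). Setting W₁ = Q_H(1 − T_m/T_H) equal to W₂ = Q_m(1 − T_C/T_m) = Q_H·(T_m − T_C)/T_H gives T_H − T_m = T_m − T_C, so T_m = (T_H + T_C)/2 = (462.00 + 290.93)/2 = 376 K.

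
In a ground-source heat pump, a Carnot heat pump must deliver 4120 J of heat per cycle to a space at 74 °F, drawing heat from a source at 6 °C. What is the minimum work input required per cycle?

W_in ≈ 241 J

T_H = 74 °F → (74 − 32) × 5/9 = 23.33 °C = 296.48 K.
T_C = 6 °C → 6 + 273.15 = 279.15 K.
The Carnot heat-pump COP is COP_HP = T_H/(T_H − T_C) = 296.48/17.33 = 17.1048.
W = Q_H/COP_HP = 4120/17.1048 = 241 J.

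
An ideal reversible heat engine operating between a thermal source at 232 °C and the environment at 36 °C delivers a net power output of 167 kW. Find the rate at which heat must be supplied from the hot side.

Q̇_H ≈ 430 kW

T_H = 232 °C → 232 + 273.15 = 505.15 K.
T_C = 36 °C → 36 + 273.15 = 309.15 K.
Carnot efficiency: η = 1 − T_C/T_H = 1 − 309.15/505.15 = 0.3880.
Q_H = W/η = 167/0.3880 = 430 kW.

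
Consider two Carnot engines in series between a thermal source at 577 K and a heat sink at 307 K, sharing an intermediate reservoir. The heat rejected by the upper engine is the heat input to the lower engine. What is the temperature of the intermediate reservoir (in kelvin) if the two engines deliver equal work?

For reversible stages Q_m = Q_H·(T_m/T_H). Setting W₁ = Q_H(1 − T_m/T_H) equal to W₂ = Q_m(1 − T_C/T_m) = Q_H·(T_m − T_C)/T_H gives T_H − T_m = T_m − T_C, so T_m = (T_H + T_C)/2 = (577.00 + 307.00)/2 = 442 K.

T_m ≈ 442 K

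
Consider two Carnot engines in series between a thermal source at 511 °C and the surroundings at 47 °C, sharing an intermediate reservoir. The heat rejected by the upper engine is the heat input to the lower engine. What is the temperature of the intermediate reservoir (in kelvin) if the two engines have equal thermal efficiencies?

T_H = 511 °C → 511 + 273.15 = 784.15 K.
T_C = 47 °C → 47 + 273.15 = 320.15 K.
Equal efficiencies require 1 − T_m/T_H = 1 − T_C/T_m, i.e. T_m/T_H = T_C/T_m, so T_m = √(T_H·T_C) = √(784.15 × 320.15) = 501.0 K.

T_m ≈ 501.0 K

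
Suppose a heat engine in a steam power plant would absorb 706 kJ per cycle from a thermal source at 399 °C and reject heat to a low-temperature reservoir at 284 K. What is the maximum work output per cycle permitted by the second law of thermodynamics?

W_max ≈ 407.7 kJ

T_H = 399 °C → 399 + 273.15 = 672.15 K.
The upper bound on efficiency is η_max = 1 − T_C/T_H = 1 − 284.00/672.15 = 0.5775.
W_max = η_max · Q_H = 0.5775 × 706 = 407.7 kJ.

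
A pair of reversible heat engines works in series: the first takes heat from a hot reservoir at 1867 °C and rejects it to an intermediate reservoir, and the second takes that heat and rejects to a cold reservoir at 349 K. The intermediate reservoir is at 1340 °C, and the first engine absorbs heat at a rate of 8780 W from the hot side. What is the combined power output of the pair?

T_H = 1867 °C → 1867 + 273.15 = 2140.15 K.
Two reversible stages in series are equivalent to a single Carnot engine between T_H and T_C, so η_total = 1 − T_C/T_H = 1 − 349.00/2140.15 = 0.8369.
W_total = η_total · Q_H = 0.8369 × 8780 = 7350 W.

Ẇ_total ≈ 7350 W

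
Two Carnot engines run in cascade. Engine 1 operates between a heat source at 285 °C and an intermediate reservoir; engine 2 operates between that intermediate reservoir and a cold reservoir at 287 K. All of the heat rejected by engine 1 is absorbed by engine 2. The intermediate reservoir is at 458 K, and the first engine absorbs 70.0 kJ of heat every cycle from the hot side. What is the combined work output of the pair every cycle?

T_H = 285 °C → 285 + 273.15 = 558.15 K.
Two reversible stages in series are equivalent to a single Carnot engine between T_H and T_C, so η_total = 1 − T_C/T_H = 1 − 287.00/558.15 = 0.4858.
W_total = η_total · Q_H = 0.4858 × 70.0 = 34.0 kJ.

W_total ≈ 34.0 kJ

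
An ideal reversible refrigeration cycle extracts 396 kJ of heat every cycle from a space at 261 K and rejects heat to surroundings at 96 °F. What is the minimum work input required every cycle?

W_in ≈ 72.4 kJ

T_H = 96 °F → (96 − 32) × 5/9 = 35.56 °C = 308.71 K.
COP_R = T_C/(T_H − T_C) = 261.00/47.71 = 5.4711.
W = Q_C/COP_R = 396/5.4711 = 72.4 kJ.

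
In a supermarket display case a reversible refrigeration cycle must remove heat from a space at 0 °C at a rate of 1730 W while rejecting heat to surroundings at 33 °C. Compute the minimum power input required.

Ẇ_in ≈ 209 W

T_H = 33 °C → 33 + 273.15 = 306.15 K.
T_C = 0 °C → 0 + 273.15 = 273.15 K.
The reversible coefficient of performance is COP_R = T_C/(T_H − T_C) = 273.15/33.00 = 8.2773.
W = Q_C/COP_R = 1730/8.2773 = 209 W.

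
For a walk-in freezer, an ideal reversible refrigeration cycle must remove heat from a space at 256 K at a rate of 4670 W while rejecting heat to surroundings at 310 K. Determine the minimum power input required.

Ẇ_in ≈ 985 W

The reversible coefficient of performance is COP_R = T_C/(T_H − T_C) = 256.00/54.00 = 4.7407.
W = Q_C/COP_R = 4670/4.7407 = 985 W.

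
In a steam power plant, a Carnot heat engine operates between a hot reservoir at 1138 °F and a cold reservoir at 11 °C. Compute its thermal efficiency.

T_H = 1138 °F → (1138 − 32) × 5/9 = 614.44 °C = 887.59 K.
T_C = 11 °C → 11 + 273.15 = 284.15 K.
η_rev = 1 − T_C/T_H = 1 − 284.15/887.59 = 0.680.

η ≈ 0.680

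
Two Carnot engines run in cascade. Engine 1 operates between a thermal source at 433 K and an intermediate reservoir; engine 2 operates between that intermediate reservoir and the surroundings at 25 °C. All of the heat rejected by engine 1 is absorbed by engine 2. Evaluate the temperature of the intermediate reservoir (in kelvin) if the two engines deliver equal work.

T_m ≈ 365.6 K

T_C = 25 °C → 25 + 273.15 = 298.15 K.
For reversible stages Q_m = Q_H·(T_m/T_H). Setting W₁ = Q_H(1 − T_m/T_H) equal to W₂ = Q_m(1 − T_C/T_m) = Q_H·(T_m − T_C)/T_H gives T_H − T_m = T_m − T_C, so T_m = (T_H + T_C)/2 = (433.00 + 298.15)/2 = 365.6 K.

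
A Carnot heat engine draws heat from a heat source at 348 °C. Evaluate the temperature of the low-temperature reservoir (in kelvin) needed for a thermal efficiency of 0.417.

T_H = 348 °C → 348 + 273.15 = 621.15 K.
From η = 1 − T_C/T_H, T_C = T_H·(1 − η) = 621.15 × (1 − 0.417) = 362 K.

T_C ≈ 362 K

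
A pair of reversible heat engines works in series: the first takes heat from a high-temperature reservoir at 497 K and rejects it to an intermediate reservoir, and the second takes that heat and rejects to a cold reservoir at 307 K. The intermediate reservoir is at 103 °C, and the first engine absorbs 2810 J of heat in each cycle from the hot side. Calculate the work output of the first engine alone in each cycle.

T_m = 103 °C → 103 + 273.15 = 376.15 K.
First-stage efficiency η₁ = 1 − T_m/T_H = 1 − 376.15/497.00 = 0.2432.
W₁ = η₁·Q_H = 0.2432 × 2810 = 683.3 J.

W₁ ≈ 683.3 J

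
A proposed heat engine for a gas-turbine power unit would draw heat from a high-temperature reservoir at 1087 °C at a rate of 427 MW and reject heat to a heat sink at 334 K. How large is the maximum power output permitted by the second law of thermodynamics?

T_H = 1087 °C → 1087 + 273.15 = 1360.15 K.
The second-law ceiling is the Carnot efficiency, η_max = 1 − T_C/T_H = 1 − 334.00/1360.15 = 0.7544.
W_max = η_max · Q_H = 0.7544 × 427 = 322 MW.

Ẇ_max ≈ 322 MW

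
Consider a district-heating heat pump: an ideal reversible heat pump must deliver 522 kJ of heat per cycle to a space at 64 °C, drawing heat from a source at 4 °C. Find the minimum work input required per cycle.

W_in ≈ 92.9 kJ

T_H = 64 °C → 64 + 273.15 = 337.15 K.
T_C = 4 °C → 4 + 273.15 = 277.15 K.
Reversible heating COP: COP_HP = T_H/(T_H − T_C) = 337.15/60.00 = 5.6192.
W = Q_H/COP_HP = 522/5.6192 = 92.9 kJ.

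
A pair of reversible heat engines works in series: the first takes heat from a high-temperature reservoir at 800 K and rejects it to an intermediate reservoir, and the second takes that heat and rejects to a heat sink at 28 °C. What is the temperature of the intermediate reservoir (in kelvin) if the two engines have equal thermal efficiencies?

T_m ≈ 491 K

T_C = 28 °C → 28 + 273.15 = 301.15 K.
Equal efficiencies require 1 − T_m/T_H = 1 − T_C/T_m, i.e. T_m/T_H = T_C/T_m, so T_m = √(T_H·T_C) = √(800.00 × 301.15) = 491 K.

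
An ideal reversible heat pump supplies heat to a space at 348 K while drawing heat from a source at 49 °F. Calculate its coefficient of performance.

T_C = 49 °F → (49 − 32) × 5/9 = 9.44 °C = 282.59 K.
COP_HP = T_H/(T_H − T_C) = 348.00/(348.00 − 282.59) = 5.321.

COP_HP ≈ 5.321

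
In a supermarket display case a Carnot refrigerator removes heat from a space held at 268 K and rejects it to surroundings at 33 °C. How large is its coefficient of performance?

T_H = 33 °C → 33 + 273.15 = 306.15 K.
For a reversible refrigerator, COP_R = T_C/(T_H − T_C) = 268.00/(306.15 − 268.00) = 7.025.

COP_R ≈ 7.025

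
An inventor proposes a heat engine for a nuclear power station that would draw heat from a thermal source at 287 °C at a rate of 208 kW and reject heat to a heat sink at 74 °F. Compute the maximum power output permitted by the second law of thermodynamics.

T_H = 287 °C → 287 + 273.15 = 560.15 K.
T_C = 74 °F → (74 − 32) × 5/9 = 23.33 °C = 296.48 K.
No engine can exceed the Carnot limit: η_max = 1 − T_C/T_H = 1 − 296.48/560.15 = 0.4707.
W_max = η_max · Q_H = 0.4707 × 208 = 97.9 kW.

Ẇ_max ≈ 97.9 kW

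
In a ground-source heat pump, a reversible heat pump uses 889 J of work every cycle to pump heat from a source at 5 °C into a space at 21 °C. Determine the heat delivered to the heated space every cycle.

Q_H ≈ 16300 J

T_H = 21 °C → 21 + 273.15 = 294.15 K.
T_C = 5 °C → 5 + 273.15 = 278.15 K.
The Carnot heat-pump COP is COP_HP = T_H/(T_H − T_C) = 294.15/16.00 = 18.3844.
Q_H = COP_HP · W = 18.3844 × 889 = 16300 J.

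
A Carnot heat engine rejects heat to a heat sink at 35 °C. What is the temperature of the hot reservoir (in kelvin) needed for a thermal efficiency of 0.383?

T_H ≈ 499.4 K

T_C = 35 °C → 35 + 273.15 = 308.15 K.
From η = 1 − T_C/T_H, solving for T_H gives T_H = T_C/(1 − η) = 308.15/(1 − 0.383) = 499.4 K.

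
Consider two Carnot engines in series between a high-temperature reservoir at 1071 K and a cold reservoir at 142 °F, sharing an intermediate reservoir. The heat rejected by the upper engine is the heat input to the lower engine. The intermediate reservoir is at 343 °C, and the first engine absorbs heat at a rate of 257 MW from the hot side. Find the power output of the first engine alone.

T_C = 142 °F → (142 − 32) × 5/9 = 61.11 °C = 334.26 K.
T_m = 343 °C → 343 + 273.15 = 616.15 K.
First-stage efficiency η₁ = 1 − T_m/T_H = 1 − 616.15/1071.00 = 0.4247.
W₁ = η₁·Q_H = 0.4247 × 257 = 109.1 MW.

Ẇ₁ ≈ 109.1 MW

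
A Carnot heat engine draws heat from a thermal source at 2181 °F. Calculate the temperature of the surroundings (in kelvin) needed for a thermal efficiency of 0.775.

T_H = 2181 °F → (2181 − 32) × 5/9 = 1193.89 °C = 1467.04 K.
From η = 1 − T_C/T_H, T_C = T_H·(1 − η) = 1467.04 × (1 − 0.775) = 330 K.

T_C ≈ 330 K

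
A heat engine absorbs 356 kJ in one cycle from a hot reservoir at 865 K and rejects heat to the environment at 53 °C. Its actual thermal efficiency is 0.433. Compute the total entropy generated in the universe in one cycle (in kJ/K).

ΔS_univ ≈ 0.207 kJ/K

T_C = 53 °C → 53 + 273.15 = 326.15 K.
W = η·Q_H = 0.433 × 356 = 154.1 kJ, so Q_C = Q_H − W = 201.9 kJ.
The hot reservoir loses entropy Q_H/T_H = 356/865.00 = 0.4116 kJ/K; the cold reservoir gains Q_C/T_C = 201.9/326.15 = 0.6189 kJ/K.
ΔS_univ = −Q_H/T_H + Q_C/T_C = 0.207 kJ/K (> 0, since η = 0.433 < η_Carnot = 0.623).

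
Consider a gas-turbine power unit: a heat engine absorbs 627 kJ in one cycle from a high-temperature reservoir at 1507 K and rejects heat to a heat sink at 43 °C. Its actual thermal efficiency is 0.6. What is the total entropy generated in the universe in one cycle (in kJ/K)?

T_C = 43 °C → 43 + 273.15 = 316.15 K.
W = η·Q_H = 0.6 × 627 = 376.2 kJ, so Q_C = Q_H − W = 250.8 kJ.
Reservoir entropy changes: ΔS_H = −Q_H/T_H = −627/1507.00 = -0.4161 kJ/K and ΔS_C = +Q_C/T_C = 250.8/316.15 = 0.7933 kJ/K.
ΔS_univ = −Q_H/T_H + Q_C/T_C = 0.377 kJ/K (> 0, since η = 0.6 < η_Carnot = 0.790).

ΔS_univ ≈ 0.377 kJ/K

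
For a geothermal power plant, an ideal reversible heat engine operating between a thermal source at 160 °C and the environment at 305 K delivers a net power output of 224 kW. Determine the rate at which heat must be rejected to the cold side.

T_H = 160 °C → 160 + 273.15 = 433.15 K.
Since the cycle is reversible, η = 1 − T_C/T_H = 1 − 305.00/433.15 = 0.2959.
Since Q_C/Q_H = T_C/T_H and Q_H = W/η, Q_C = W·T_C/(T_H − T_C) = 224 × 305.00/128.15 = 533.1 kW.

Q̇_C ≈ 533.1 kW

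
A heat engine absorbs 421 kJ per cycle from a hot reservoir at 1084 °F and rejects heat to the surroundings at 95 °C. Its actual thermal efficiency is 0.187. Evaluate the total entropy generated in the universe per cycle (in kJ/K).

ΔS_univ ≈ 0.439 kJ/K

T_H = 1084 °F → (1084 − 32) × 5/9 = 584.44 °C = 857.59 K.
T_C = 95 °C → 95 + 273.15 = 368.15 K.
W = η·Q_H = 0.187 × 421 = 78.73 kJ, so Q_C = Q_H − W = 342.3 kJ.
Reservoir entropy changes: ΔS_H = −Q_H/T_H = −421/857.59 = -0.4909 kJ/K and ΔS_C = +Q_C/T_C = 342.3/368.15 = 0.9297 kJ/K.
ΔS_univ = −Q_H/T_H + Q_C/T_C = 0.439 kJ/K (> 0, since η = 0.187 < η_Carnot = 0.571).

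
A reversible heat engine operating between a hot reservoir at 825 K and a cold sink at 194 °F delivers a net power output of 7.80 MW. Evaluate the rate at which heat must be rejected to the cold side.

T_C = 194 °F → (194 − 32) × 5/9 = 90.00 °C = 363.15 K.
Carnot efficiency: η = 1 − T_C/T_H = 1 − 363.15/825.00 = 0.5598.
Since Q_C/Q_H = T_C/T_H and Q_H = W/η, Q_C = W·T_C/(T_H − T_C) = 7.80 × 363.15/461.85 = 6.13 MW.

Q̇_C ≈ 6.13 MW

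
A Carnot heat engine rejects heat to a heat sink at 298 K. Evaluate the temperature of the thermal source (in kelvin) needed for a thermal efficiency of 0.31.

From η = 1 − T_C/T_H, solving for T_H gives T_H = T_C/(1 − η) = 298.00/(1 − 0.31) = 431.9 K.

T_H ≈ 431.9 K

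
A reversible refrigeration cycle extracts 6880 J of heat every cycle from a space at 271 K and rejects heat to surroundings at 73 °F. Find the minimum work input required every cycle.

W_in ≈ 633 J

T_H = 73 °F → (73 − 32) × 5/9 = 22.78 °C = 295.93 K.
The reversible coefficient of performance is COP_R = T_C/(T_H − T_C) = 271.00/24.93 = 10.8714.
W = Q_C/COP_R = 6880/10.8714 = 633 J.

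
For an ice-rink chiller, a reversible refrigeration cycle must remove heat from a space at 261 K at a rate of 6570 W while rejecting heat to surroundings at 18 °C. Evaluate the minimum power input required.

Ẇ_in ≈ 758.9 W

T_H = 18 °C → 18 + 273.15 = 291.15 K.
Carnot COP: COP_R = T_C/(T_H − T_C) = 261.00/30.15 = 8.6567.
W = Q_C/COP_R = 6570/8.6567 = 758.9 W.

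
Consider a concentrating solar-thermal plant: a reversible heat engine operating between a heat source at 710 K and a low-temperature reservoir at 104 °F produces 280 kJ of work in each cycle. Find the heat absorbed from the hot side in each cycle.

Q_H ≈ 501 kJ

T_C = 104 °F → (104 − 32) × 5/9 = 40.00 °C = 313.15 K.
The Carnot efficiency is η = 1 − T_C/T_H = 1 − 313.15/710.00 = 0.5589.
Q_H = W/η = 280/0.5589 = 501 kJ.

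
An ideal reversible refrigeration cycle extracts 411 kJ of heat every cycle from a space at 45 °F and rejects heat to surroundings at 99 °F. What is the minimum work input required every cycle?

W_in ≈ 44.0 kJ

T_H = 99 °F → (99 − 32) × 5/9 = 37.22 °C = 310.37 K.
T_C = 45 °F → (45 − 32) × 5/9 = 7.22 °C = 280.37 K.
For a reversible refrigerator, COP_R = T_C/(T_H − T_C) = 280.37/30.00 = 9.3457.
W = Q_C/COP_R = 411/9.3457 = 44.0 kJ.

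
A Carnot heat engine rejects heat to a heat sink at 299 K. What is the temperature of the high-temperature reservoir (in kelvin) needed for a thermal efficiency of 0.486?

From η = 1 − T_C/T_H, solving for T_H gives T_H = T_C/(1 − η) = 299.00/(1 − 0.486) = 582 K.

T_H ≈ 582 K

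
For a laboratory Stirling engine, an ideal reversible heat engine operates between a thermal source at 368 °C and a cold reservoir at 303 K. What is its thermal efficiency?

T_H = 368 °C → 368 + 273.15 = 641.15 K.
The Carnot efficiency is η = 1 − T_C/T_H = 1 − 303.00/641.15 = 0.5274.

η ≈ 0.5274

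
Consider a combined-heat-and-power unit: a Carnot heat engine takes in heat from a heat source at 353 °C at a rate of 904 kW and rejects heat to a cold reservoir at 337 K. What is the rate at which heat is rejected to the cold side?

Q̇_C ≈ 487 kW

T_H = 353 °C → 353 + 273.15 = 626.15 K.
Since the cycle is reversible, η = 1 − T_C/T_H = 1 − 337.00/626.15 = 0.4618.
For a reversible cycle Q_C/Q_H = T_C/T_H, so Q_C = 904 × 337.00/626.15 = 487 kW.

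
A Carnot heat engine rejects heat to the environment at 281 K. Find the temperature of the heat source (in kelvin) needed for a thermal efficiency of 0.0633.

From η = 1 − T_C/T_H, solving for T_H gives T_H = T_C/(1 − η) = 281.00/(1 − 0.0633) = 300 K.

T_H ≈ 300 K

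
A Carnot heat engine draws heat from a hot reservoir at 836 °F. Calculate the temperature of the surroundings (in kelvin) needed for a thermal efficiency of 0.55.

T_H = 836 °F → (836 − 32) × 5/9 = 446.67 °C = 719.82 K.
From η = 1 − T_C/T_H, T_C = T_H·(1 − η) = 719.82 × (1 − 0.55) = 324 K.

T_C ≈ 324 K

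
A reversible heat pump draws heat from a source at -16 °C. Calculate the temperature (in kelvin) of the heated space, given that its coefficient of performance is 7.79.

T_C = -16 °C → -16 + 273.15 = 257.15 K.
COP_HP = T_H/(T_H − T_C) ⇒ T_H = T_C·COP_HP/(COP_HP − 1) = 257.15 × 7.79/(7.79 − 1) = 295 K.

T_H ≈ 295 K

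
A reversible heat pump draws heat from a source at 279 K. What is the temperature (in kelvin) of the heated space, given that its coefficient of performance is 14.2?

COP_HP = T_H/(T_H − T_C) ⇒ T_H = T_C·COP_HP/(COP_HP − 1) = 279.00 × 14.2/(14.2 − 1) = 300 K.

T_H ≈ 300 K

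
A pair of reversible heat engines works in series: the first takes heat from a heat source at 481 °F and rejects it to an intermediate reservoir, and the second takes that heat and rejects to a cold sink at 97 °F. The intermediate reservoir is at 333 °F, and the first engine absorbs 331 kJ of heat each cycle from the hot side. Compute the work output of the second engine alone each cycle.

T_H = 481 °F → (481 − 32) × 5/9 = 249.44 °C = 522.59 K.
T_C = 97 °F → (97 − 32) × 5/9 = 36.11 °C = 309.26 K.
T_m = 333 °F → (333 − 32) × 5/9 = 167.22 °C = 440.37 K.
Heat entering the second stage: Q_m = Q_H·(T_m/T_H) = 331 × 440.37/522.59 = 279 kJ.
Second-stage efficiency η₂ = 1 − T_C/T_m = 1 − 309.26/440.37 = 0.2977, so W₂ = η₂·Q_m = 83.0 kJ.

W₂ ≈ 83.0 kJ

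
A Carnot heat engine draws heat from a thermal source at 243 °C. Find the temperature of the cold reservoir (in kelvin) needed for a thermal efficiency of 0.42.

T_C ≈ 299.4 K

T_H = 243 °C → 243 + 273.15 = 516.15 K.
From η = 1 − T_C/T_H, T_C = T_H·(1 − η) = 516.15 × (1 − 0.42) = 299.4 K.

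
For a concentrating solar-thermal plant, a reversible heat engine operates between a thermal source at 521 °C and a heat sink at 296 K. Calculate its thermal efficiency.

η ≈ 0.627

T_H = 521 °C → 521 + 273.15 = 794.15 K.
The Carnot efficiency is η = 1 − T_C/T_H = 1 − 296.00/794.15 = 0.627.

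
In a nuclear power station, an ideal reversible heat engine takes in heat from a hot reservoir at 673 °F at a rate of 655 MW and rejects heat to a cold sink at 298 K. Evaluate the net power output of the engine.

T_H = 673 °F → (673 − 32) × 5/9 = 356.11 °C = 629.26 K.
Since the cycle is reversible, η = 1 − T_C/T_H = 1 − 298.00/629.26 = 0.5264.
W = η·Q_H = 0.5264 × 655 = 344.8 MW.

Ẇ ≈ 344.8 MW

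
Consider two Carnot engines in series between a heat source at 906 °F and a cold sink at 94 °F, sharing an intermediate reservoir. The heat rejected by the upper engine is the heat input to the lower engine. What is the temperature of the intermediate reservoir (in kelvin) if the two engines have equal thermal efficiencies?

T_m ≈ 483 K

T_H = 906 °F → (906 − 32) × 5/9 = 485.56 °C = 758.71 K.
T_C = 94 °F → (94 − 32) × 5/9 = 34.44 °C = 307.59 K.
Equal efficiencies require 1 − T_m/T_H = 1 − T_C/T_m, i.e. T_m/T_H = T_C/T_m, so T_m = √(T_H·T_C) = √(758.71 × 307.59) = 483 K.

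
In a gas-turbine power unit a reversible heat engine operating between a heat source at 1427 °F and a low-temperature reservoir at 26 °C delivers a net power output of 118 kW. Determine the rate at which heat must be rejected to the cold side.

T_H = 1427 °F → (1427 − 32) × 5/9 = 775.00 °C = 1048.15 K.
T_C = 26 °C → 26 + 273.15 = 299.15 K.
η_rev = 1 − T_C/T_H = 1 − 299.15/1048.15 = 0.7146.
Since Q_C/Q_H = T_C/T_H and Q_H = W/η, Q_C = W·T_C/(T_H − T_C) = 118 × 299.15/749.00 = 47.13 kW.

Q̇_C ≈ 47.13 kW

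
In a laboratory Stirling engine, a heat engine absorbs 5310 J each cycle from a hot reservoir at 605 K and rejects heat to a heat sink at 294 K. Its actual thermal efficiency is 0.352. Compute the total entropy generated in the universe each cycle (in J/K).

W = η·Q_H = 0.352 × 5310 = 1869 J, so Q_C = Q_H − W = 3441 J.
The hot reservoir loses entropy Q_H/T_H = 5310/605.00 = 8.777 J/K; the cold reservoir gains Q_C/T_C = 3441/294.00 = 11.70 J/K.
ΔS_univ = −Q_H/T_H + Q_C/T_C = 2.927 J/K (> 0, since η = 0.352 < η_Carnot = 0.514).

ΔS_univ ≈ 2.927 J/K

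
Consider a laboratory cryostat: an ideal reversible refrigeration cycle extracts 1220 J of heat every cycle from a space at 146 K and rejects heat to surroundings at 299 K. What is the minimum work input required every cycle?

For a reversible refrigerator, COP_R = T_C/(T_H − T_C) = 146.00/153.00 = 0.9542.
W = Q_C/COP_R = 1220/0.9542 = 1280 J.

W_in ≈ 1280 J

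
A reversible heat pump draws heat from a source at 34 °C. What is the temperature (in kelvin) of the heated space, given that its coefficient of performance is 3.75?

T_C = 34 °C → 34 + 273.15 = 307.15 K.
COP_HP = T_H/(T_H − T_C) ⇒ T_H = T_C·COP_HP/(COP_HP − 1) = 307.15 × 3.75/(3.75 − 1) = 418.8 K.

T_H ≈ 418.8 K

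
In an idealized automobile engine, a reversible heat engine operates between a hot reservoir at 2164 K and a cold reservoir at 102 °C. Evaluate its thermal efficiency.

T_C = 102 °C → 102 + 273.15 = 375.15 K.
Since the cycle is reversible, η = 1 − T_C/T_H = 1 − 375.15/2164.00 = 0.827.

η ≈ 0.827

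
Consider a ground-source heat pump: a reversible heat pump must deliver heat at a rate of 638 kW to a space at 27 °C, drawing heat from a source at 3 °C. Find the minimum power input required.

T_H = 27 °C → 27 + 273.15 = 300.15 K.
T_C = 3 °C → 3 + 273.15 = 276.15 K.
The Carnot heat-pump COP is COP_HP = T_H/(T_H − T_C) = 300.15/24.00 = 12.5062.
W = Q_H/COP_HP = 638/12.5062 = 51.01 kW.

Ẇ_in ≈ 51.01 kW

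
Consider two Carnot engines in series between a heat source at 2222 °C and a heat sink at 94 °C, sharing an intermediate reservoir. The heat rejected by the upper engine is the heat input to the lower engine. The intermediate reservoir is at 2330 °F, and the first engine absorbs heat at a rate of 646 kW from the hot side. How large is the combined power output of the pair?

T_H = 2222 °C → 2222 + 273.15 = 2495.15 K.
T_C = 94 °C → 94 + 273.15 = 367.15 K.
Two reversible stages in series are equivalent to a single Carnot engine between T_H and T_C, so η_total = 1 − T_C/T_H = 1 − 367.15/2495.15 = 0.8529.
W_total = η_total · Q_H = 0.8529 × 646 = 551 kW.

Ẇ_total ≈ 551 kW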